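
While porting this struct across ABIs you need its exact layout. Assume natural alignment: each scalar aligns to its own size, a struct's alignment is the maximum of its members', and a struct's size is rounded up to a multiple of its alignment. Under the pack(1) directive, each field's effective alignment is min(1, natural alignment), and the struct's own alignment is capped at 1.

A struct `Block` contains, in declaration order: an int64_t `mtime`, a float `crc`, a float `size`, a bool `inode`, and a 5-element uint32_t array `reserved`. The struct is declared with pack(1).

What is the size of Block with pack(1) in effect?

@0: mtime [8B, align 1] → 8
@8: crc [4B, align 1] → 12
@12: size [4B, align 1] → 16
@16: inode [1B, align 1] → 17
@17: reserved [20B, align 1] → 37
size 37, align 1

37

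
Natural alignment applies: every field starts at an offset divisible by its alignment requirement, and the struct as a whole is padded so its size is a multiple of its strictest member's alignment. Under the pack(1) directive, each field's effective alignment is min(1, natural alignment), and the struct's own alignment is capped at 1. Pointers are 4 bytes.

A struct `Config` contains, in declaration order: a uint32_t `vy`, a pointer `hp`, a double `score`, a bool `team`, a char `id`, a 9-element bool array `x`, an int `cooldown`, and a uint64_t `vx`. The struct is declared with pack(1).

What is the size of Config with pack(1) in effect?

39

vy at 0 (size 4, align 1) → ends 4
hp at 4 (size 4, align 1) → ends 8
score at 8 (size 8, align 1) → ends 16
team at 16 (size 1, align 1) → ends 17
id at 17 (size 1, align 1) → ends 18
x at 18 (size 9, align 1) → ends 27
cooldown at 27 (size 4, align 1) → ends 31
vx at 31 (size 8, align 1) → ends 39
total 39 bytes, alignment 1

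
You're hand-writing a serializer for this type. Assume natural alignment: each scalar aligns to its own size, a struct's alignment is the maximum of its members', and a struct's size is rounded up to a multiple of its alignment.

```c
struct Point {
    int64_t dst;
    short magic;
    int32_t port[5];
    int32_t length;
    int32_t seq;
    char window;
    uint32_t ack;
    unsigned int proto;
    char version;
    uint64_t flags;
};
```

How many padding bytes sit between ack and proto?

0

0..8  dst  (8B, 8-aligned)
8..10  magic  (2B, 2-aligned)
10..12  -- padding (2B)
12..32  port  (20B, 4-aligned)
32..36  length  (4B, 4-aligned)
36..40  seq  (4B, 4-aligned)
40..41  window  (1B, 1-aligned)
41..44  -- padding (3B)
44..48  ack  (4B, 4-aligned)
48..52  proto  (4B, 4-aligned)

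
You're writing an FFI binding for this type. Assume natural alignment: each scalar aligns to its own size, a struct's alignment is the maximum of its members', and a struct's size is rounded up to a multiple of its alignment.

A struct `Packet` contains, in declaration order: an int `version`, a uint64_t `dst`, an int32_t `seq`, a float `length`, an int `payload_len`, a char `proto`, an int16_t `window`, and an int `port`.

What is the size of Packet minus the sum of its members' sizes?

version at 0 (size 4, align 4) → ends 4
pad 4 to align 8 for dst
dst at 8 (size 8, align 8) → ends 16
seq at 16 (size 4, align 4) → ends 20
length at 20 (size 4, align 4) → ends 24
payload_len at 24 (size 4, align 4) → ends 28
proto at 28 (size 1, align 1) → ends 29
pad 1 to align 2 for window
window at 30 (size 2, align 2) → ends 32
port at 32 (size 4, align 4) → ends 36
tail pad 4 to reach multiple of 8
total 40 bytes, alignment 8
data bytes 31, size 40 → padding 9

9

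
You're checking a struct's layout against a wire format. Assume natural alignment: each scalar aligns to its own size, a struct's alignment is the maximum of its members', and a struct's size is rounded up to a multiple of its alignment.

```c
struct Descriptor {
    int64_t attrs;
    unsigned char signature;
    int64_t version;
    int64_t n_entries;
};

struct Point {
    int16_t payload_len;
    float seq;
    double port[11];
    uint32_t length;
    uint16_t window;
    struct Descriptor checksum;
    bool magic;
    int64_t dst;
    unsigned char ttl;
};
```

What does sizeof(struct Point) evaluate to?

160

Descriptor: 0..8  attrs  (8B, 8-aligned); 8..9  signature  (1B, 1-aligned); 9..16  -- padding (7B); 16..24  version  (8B, 8-aligned); 24..32  n_entries  (8B, 8-aligned); sizeof = 32, alignof = 8
0..2  payload_len  (2B, 2-aligned)
2..4  -- padding (2B)
4..8  seq  (4B, 4-aligned)
8..96  port  (88B, 8-aligned)
96..100  length  (4B, 4-aligned)
100..102  window  (2B, 2-aligned)
102..104  -- padding (2B)
104..136  checksum  (32B, 8-aligned)
136..137  magic  (1B, 1-aligned)
137..144  -- padding (7B)
144..152  dst  (8B, 8-aligned)
152..153  ttl  (1B, 1-aligned)
153..160  -- tail padding (7B)
sizeof = 160, alignof = 8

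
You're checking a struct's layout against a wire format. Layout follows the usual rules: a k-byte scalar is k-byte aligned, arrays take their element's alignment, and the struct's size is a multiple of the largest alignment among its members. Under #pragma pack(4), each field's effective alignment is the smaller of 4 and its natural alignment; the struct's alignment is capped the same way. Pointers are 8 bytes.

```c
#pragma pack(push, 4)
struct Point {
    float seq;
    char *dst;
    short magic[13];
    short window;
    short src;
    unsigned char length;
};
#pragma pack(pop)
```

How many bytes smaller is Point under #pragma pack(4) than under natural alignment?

4

natural layout:
  0..4  seq  (4B, 4-aligned)
  4..8  -- padding (4B)
  8..16  dst  (8B, 8-aligned)
  16..42  magic  (26B, 2-aligned)
  42..44  window  (2B, 2-aligned)
  44..46  src  (2B, 2-aligned)
  46..47  length  (1B, 1-aligned)
  47..48  -- tail padding (1B)
  sizeof = 48, alignof = 8
packed(4) layout:
  0..4  seq  (4B, 4-aligned)
  4..12  dst  (8B, 4-aligned)
  12..38  magic  (26B, 2-aligned)
  38..40  window  (2B, 2-aligned)
  40..42  src  (2B, 2-aligned)
  42..43  length  (1B, 1-aligned)
  43..44  -- tail padding (1B)
  sizeof = 44, alignof = 4
48 − 44 = 4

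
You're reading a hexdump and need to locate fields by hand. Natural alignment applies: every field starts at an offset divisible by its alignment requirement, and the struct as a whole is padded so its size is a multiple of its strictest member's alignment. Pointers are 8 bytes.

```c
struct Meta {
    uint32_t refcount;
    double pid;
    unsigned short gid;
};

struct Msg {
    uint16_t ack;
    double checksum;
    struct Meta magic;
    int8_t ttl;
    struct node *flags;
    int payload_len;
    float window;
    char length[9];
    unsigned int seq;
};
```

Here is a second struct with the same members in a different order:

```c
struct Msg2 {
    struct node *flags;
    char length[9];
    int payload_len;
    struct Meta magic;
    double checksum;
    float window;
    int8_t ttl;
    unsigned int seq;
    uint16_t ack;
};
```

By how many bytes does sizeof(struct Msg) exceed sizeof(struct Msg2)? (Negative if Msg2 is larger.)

8

Meta: refcount at 0 (size 4, align 4) → ends 4; pad 4 to align 8 for pid; pid at 8 (size 8, align 8) → ends 16; gid at 16 (size 2, align 2) → ends 18; tail pad 6 to reach multiple of 8; total 24 bytes, alignment 8
ack at 0 (size 2, align 2) → ends 2
pad 6 to align 8 for checksum
checksum at 8 (size 8, align 8) → ends 16
magic at 16 (size 24, align 8) → ends 40
ttl at 40 (size 1, align 1) → ends 41
pad 7 to align 8 for flags
flags at 48 (size 8, align 8) → ends 56
payload_len at 56 (size 4, align 4) → ends 60
window at 60 (size 4, align 4) → ends 64
length at 64 (size 9, align 1) → ends 73
pad 3 to align 4 for seq
seq at 76 (size 4, align 4) → ends 80
total 80 bytes, alignment 8
— Msg2 —
flags at 0 (size 8, align 8) → ends 8
length at 8 (size 9, align 1) → ends 17
pad 3 to align 4 for payload_len
payload_len at 20 (size 4, align 4) → ends 24
magic at 24 (size 24, align 8) → ends 48
checksum at 48 (size 8, align 8) → ends 56
window at 56 (size 4, align 4) → ends 60
ttl at 60 (size 1, align 1) → ends 61
pad 3 to align 4 for seq
seq at 64 (size 4, align 4) → ends 68
ack at 68 (size 2, align 2) → ends 70
tail pad 2 to reach multiple of 8
total 72 bytes, alignment 8
80 − 72 = 8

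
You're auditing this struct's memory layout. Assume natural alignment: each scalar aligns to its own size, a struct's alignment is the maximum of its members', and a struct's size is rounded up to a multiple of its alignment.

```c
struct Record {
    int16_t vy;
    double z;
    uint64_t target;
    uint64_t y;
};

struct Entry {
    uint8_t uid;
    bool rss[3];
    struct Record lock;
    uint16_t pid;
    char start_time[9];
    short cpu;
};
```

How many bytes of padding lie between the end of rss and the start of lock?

4

Record: @0: vy [2B, align 2] → 2; +6 pad (align 8); @8: z [8B, align 8] → 16; @16: target [8B, align 8] → 24; @24: y [8B, align 8] → 32; size 32, align 8
@0: uid [1B, align 1] → 1
@1: rss [3B, align 1] → 4
+4 pad (align 8)
@8: lock [32B, align 8] → 40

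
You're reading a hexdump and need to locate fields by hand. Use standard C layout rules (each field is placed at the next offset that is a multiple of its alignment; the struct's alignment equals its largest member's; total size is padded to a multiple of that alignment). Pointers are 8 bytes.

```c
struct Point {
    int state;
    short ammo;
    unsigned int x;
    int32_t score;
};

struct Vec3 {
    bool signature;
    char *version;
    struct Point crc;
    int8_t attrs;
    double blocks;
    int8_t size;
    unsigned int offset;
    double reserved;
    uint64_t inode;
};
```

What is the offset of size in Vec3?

Point: @0: state [4B, align 4] → 4; @4: ammo [2B, align 2] → 6; +2 pad (align 4); @8: x [4B, align 4] → 12; @12: score [4B, align 4] → 16; size 16, align 4
@0: signature [1B, align 1] → 1
+7 pad (align 8)
@8: version [8B, align 8] → 16
@16: crc [16B, align 4] → 32
@32: attrs [1B, align 1] → 33
+7 pad (align 8)
@40: blocks [8B, align 8] → 48
@48: size [1B, align 1] → 49

48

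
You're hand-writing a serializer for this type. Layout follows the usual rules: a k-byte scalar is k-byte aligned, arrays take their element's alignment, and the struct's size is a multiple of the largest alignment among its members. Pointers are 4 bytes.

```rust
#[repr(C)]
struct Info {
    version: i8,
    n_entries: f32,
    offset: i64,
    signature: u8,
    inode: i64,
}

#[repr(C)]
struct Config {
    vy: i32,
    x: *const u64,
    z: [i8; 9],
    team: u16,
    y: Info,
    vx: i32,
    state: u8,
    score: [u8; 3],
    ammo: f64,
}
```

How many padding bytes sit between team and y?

4

Info: 0..1  version  (1B, 1-aligned); 1..4  -- padding (3B); 4..8  n_entries  (4B, 4-aligned); 8..16  offset  (8B, 8-aligned); 16..17  signature  (1B, 1-aligned); 17..24  -- padding (7B); 24..32  inode  (8B, 8-aligned); sizeof = 32, alignof = 8
0..4  vy  (4B, 4-aligned)
4..8  x  (4B, 4-aligned)
8..17  z  (9B, 1-aligned)
17..18  -- padding (1B)
18..20  team  (2B, 2-aligned)
20..24  -- padding (4B)
24..56  y  (32B, 8-aligned)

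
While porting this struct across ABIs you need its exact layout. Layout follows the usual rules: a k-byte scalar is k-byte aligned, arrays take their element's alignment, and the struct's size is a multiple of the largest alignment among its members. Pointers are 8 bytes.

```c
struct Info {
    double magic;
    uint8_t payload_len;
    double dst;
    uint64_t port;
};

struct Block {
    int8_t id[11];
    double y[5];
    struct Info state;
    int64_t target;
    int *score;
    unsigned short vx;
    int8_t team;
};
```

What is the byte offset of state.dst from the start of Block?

72

Info: magic at 0 (size 8, align 8) → ends 8; payload_len at 8 (size 1, align 1) → ends 9; pad 7 to align 8 for dst; dst at 16 (size 8, align 8) → ends 24; port at 24 (size 8, align 8) → ends 32; total 32 bytes, alignment 8
id at 0 (size 11, align 1) → ends 11
pad 5 to align 8 for y
y at 16 (size 40, align 8) → ends 56
state at 56 (size 32, align 8) → ends 88
within Info: dst at 16
56 + 16 = 72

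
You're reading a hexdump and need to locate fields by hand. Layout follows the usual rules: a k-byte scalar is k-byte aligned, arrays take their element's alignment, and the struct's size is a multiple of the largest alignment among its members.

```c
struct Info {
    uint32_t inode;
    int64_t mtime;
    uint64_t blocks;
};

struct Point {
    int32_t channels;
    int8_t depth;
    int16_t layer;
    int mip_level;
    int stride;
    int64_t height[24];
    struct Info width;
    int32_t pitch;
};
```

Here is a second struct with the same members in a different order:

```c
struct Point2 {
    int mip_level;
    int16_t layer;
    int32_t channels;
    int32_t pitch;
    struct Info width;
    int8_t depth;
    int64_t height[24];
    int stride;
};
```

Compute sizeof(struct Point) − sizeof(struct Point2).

Info: inode at 0 (size 4, align 4) → ends 4; pad 4 to align 8 for mtime; mtime at 8 (size 8, align 8) → ends 16; blocks at 16 (size 8, align 8) → ends 24; total 24 bytes, alignment 8
channels at 0 (size 4, align 4) → ends 4
depth at 4 (size 1, align 1) → ends 5
pad 1 to align 2 for layer
layer at 6 (size 2, align 2) → ends 8
mip_level at 8 (size 4, align 4) → ends 12
stride at 12 (size 4, align 4) → ends 16
height at 16 (size 192, align 8) → ends 208
width at 208 (size 24, align 8) → ends 232
pitch at 232 (size 4, align 4) → ends 236
tail pad 4 to reach multiple of 8
total 240 bytes, alignment 8
— Point2 —
mip_level at 0 (size 4, align 4) → ends 4
layer at 4 (size 2, align 2) → ends 6
pad 2 to align 4 for channels
channels at 8 (size 4, align 4) → ends 12
pitch at 12 (size 4, align 4) → ends 16
width at 16 (size 24, align 8) → ends 40
depth at 40 (size 1, align 1) → ends 41
pad 7 to align 8 for height
height at 48 (size 192, align 8) → ends 240
stride at 240 (size 4, align 4) → ends 244
tail pad 4 to reach multiple of 8
total 248 bytes, alignment 8
240 − 248 = -8

-8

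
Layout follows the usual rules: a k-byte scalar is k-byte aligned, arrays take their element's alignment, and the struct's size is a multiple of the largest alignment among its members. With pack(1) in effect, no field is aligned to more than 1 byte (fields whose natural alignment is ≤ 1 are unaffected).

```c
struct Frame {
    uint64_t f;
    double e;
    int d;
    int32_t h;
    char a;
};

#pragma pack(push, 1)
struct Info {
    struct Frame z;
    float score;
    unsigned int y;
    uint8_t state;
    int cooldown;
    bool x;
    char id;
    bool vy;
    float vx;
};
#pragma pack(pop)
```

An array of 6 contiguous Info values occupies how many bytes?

312

Frame: @0: f [8B, align 8] → 8; @8: e [8B, align 8] → 16; @16: d [4B, align 4] → 20; @20: h [4B, align 4] → 24; @24: a [1B, align 1] → 25; +7 tail pad (align 8); size 32, align 8
@0: z [32B, align 1] → 32
@32: score [4B, align 1] → 36
@36: y [4B, align 1] → 40
@40: state [1B, align 1] → 41
@41: cooldown [4B, align 1] → 45
@45: x [1B, align 1] → 46
@46: id [1B, align 1] → 47
@47: vy [1B, align 1] → 48
@48: vx [4B, align 1] → 52
size 52, align 1
array of 6: 6 × 52 = 312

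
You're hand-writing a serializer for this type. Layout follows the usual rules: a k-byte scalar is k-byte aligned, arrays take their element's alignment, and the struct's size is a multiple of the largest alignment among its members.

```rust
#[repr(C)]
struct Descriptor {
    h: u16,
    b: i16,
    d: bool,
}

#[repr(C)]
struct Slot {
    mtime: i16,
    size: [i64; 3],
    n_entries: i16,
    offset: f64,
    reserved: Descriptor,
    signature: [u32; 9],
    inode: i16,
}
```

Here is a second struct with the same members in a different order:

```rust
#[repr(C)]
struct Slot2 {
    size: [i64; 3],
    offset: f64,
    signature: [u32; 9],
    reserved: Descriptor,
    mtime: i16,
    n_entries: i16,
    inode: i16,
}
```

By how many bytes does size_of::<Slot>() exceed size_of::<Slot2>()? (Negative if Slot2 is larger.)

Descriptor: 0..2  h  (2B, 2-aligned); 2..4  b  (2B, 2-aligned); 4..5  d  (1B, 1-aligned); 5..6  -- tail padding (1B); sizeof = 6, alignof = 2
0..2  mtime  (2B, 2-aligned)
2..8  -- padding (6B)
8..32  size  (24B, 8-aligned)
32..34  n_entries  (2B, 2-aligned)
34..40  -- padding (6B)
40..48  offset  (8B, 8-aligned)
48..54  reserved  (6B, 2-aligned)
54..56  -- padding (2B)
56..92  signature  (36B, 4-aligned)
92..94  inode  (2B, 2-aligned)
94..96  -- tail padding (2B)
sizeof = 96, alignof = 8
— Slot2 —
0..24  size  (24B, 8-aligned)
24..32  offset  (8B, 8-aligned)
32..68  signature  (36B, 4-aligned)
68..74  reserved  (6B, 2-aligned)
74..76  mtime  (2B, 2-aligned)
76..78  n_entries  (2B, 2-aligned)
78..80  inode  (2B, 2-aligned)
sizeof = 80, alignof = 8
96 − 80 = 16

16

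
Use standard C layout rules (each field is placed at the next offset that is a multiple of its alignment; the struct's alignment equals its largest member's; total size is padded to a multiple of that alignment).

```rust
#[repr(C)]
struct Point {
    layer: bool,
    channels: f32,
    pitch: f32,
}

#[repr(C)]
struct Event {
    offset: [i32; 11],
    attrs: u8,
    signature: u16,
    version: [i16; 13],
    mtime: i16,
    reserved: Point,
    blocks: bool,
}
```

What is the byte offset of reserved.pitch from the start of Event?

Point: 0..1  layer  (1B, 1-aligned); 1..4  -- padding (3B); 4..8  channels  (4B, 4-aligned); 8..12  pitch  (4B, 4-aligned); sizeof = 12, alignof = 4
0..44  offset  (44B, 4-aligned)
44..45  attrs  (1B, 1-aligned)
45..46  -- padding (1B)
46..48  signature  (2B, 2-aligned)
48..74  version  (26B, 2-aligned)
74..76  mtime  (2B, 2-aligned)
76..88  reserved  (12B, 4-aligned)
within Point: pitch at 8
76 + 8 = 84

84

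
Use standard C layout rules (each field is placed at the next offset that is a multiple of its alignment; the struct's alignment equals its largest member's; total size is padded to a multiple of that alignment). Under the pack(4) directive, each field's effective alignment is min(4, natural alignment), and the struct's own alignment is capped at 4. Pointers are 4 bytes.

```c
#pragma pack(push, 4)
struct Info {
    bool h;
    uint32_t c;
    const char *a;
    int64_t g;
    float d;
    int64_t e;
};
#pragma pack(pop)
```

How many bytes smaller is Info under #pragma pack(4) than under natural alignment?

8

natural layout:
  @0: h [1B, align 1] → 1
  +3 pad (align 4)
  @4: c [4B, align 4] → 8
  @8: a [4B, align 4] → 12
  +4 pad (align 8)
  @16: g [8B, align 8] → 24
  @24: d [4B, align 4] → 28
  +4 pad (align 8)
  @32: e [8B, align 8] → 40
  size 40, align 8
packed(4) layout:
  @0: h [1B, align 1] → 1
  +3 pad (align 4)
  @4: c [4B, align 4] → 8
  @8: a [4B, align 4] → 12
  @12: g [8B, align 4] → 20
  @20: d [4B, align 4] → 24
  @24: e [8B, align 4] → 32
  size 32, align 4
40 − 32 = 8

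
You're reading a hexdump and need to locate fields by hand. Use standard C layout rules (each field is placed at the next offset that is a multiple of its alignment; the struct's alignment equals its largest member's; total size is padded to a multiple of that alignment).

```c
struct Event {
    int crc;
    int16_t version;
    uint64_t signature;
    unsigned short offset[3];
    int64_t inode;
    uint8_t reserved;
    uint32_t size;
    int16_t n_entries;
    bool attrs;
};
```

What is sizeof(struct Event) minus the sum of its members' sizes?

12

0..4  crc  (4B, 4-aligned)
4..6  version  (2B, 2-aligned)
6..8  -- padding (2B)
8..16  signature  (8B, 8-aligned)
16..22  offset  (6B, 2-aligned)
22..24  -- padding (2B)
24..32  inode  (8B, 8-aligned)
32..33  reserved  (1B, 1-aligned)
33..36  -- padding (3B)
36..40  size  (4B, 4-aligned)
40..42  n_entries  (2B, 2-aligned)
42..43  attrs  (1B, 1-aligned)
43..48  -- tail padding (5B)
sizeof = 48, alignof = 8
data bytes 36, size 48 → padding 12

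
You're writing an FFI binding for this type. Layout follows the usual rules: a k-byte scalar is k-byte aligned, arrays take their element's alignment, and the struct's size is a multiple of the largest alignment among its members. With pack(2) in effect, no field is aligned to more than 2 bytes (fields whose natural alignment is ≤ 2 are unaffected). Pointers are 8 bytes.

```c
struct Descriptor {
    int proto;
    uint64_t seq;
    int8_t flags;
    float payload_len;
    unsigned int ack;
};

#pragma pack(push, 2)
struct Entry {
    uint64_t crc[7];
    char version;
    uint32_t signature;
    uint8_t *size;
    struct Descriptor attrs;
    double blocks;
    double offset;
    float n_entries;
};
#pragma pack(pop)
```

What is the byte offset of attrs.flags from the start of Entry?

86

Descriptor: 0..4  proto  (4B, 4-aligned); 4..8  -- padding (4B); 8..16  seq  (8B, 8-aligned); 16..17  flags  (1B, 1-aligned); 17..20  -- padding (3B); 20..24  payload_len  (4B, 4-aligned); 24..28  ack  (4B, 4-aligned); 28..32  -- tail padding (4B); sizeof = 32, alignof = 8
0..56  crc  (56B, 2-aligned)
56..57  version  (1B, 1-aligned)
57..58  -- padding (1B)
58..62  signature  (4B, 2-aligned)
62..70  size  (8B, 2-aligned)
70..102  attrs  (32B, 2-aligned)
within Descriptor: flags at 16
70 + 16 = 86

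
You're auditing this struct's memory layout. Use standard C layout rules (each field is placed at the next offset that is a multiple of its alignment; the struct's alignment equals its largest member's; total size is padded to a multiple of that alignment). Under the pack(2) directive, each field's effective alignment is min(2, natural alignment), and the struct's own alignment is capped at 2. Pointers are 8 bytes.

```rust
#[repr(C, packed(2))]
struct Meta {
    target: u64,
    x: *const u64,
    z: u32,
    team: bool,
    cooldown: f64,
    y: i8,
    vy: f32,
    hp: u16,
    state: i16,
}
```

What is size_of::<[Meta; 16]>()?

target at 0 (size 8, align 2) → ends 8
x at 8 (size 8, align 2) → ends 16
z at 16 (size 4, align 2) → ends 20
team at 20 (size 1, align 1) → ends 21
pad 1 to align 2 for cooldown
cooldown at 22 (size 8, align 2) → ends 30
y at 30 (size 1, align 1) → ends 31
pad 1 to align 2 for vy
vy at 32 (size 4, align 2) → ends 36
hp at 36 (size 2, align 2) → ends 38
state at 38 (size 2, align 2) → ends 40
total 40 bytes, alignment 2
array of 16: 16 × 40 = 640

640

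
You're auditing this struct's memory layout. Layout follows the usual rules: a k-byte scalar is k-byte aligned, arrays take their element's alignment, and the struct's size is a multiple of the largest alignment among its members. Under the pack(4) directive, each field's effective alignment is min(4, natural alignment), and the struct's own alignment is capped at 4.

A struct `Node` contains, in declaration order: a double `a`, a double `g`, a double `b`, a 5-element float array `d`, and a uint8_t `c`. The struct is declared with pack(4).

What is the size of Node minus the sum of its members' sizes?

3

a at 0 (size 8, align 4) → ends 8
g at 8 (size 8, align 4) → ends 16
b at 16 (size 8, align 4) → ends 24
d at 24 (size 20, align 4) → ends 44
c at 44 (size 1, align 1) → ends 45
tail pad 3 to reach multiple of 4
total 48 bytes, alignment 4
data bytes 45, size 48 → padding 3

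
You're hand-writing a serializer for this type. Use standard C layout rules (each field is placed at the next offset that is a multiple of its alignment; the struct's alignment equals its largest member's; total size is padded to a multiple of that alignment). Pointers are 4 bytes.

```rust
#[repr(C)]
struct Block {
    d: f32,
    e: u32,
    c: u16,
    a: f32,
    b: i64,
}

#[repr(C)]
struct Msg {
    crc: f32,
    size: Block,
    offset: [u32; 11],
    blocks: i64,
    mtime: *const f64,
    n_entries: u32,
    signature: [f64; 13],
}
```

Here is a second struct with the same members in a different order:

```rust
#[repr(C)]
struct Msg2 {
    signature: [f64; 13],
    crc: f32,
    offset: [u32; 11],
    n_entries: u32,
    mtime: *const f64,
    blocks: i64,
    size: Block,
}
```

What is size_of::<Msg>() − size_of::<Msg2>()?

8

Block: 0..4  d  (4B, 4-aligned); 4..8  e  (4B, 4-aligned); 8..10  c  (2B, 2-aligned); 10..12  -- padding (2B); 12..16  a  (4B, 4-aligned); 16..24  b  (8B, 8-aligned); sizeof = 24, alignof = 8
0..4  crc  (4B, 4-aligned)
4..8  -- padding (4B)
8..32  size  (24B, 8-aligned)
32..76  offset  (44B, 4-aligned)
76..80  -- padding (4B)
80..88  blocks  (8B, 8-aligned)
88..92  mtime  (4B, 4-aligned)
92..96  n_entries  (4B, 4-aligned)
96..200  signature  (104B, 8-aligned)
sizeof = 200, alignof = 8
— Msg2 —
0..104  signature  (104B, 8-aligned)
104..108  crc  (4B, 4-aligned)
108..152  offset  (44B, 4-aligned)
152..156  n_entries  (4B, 4-aligned)
156..160  mtime  (4B, 4-aligned)
160..168  blocks  (8B, 8-aligned)
168..192  size  (24B, 8-aligned)
sizeof = 192, alignof = 8
200 − 192 = 8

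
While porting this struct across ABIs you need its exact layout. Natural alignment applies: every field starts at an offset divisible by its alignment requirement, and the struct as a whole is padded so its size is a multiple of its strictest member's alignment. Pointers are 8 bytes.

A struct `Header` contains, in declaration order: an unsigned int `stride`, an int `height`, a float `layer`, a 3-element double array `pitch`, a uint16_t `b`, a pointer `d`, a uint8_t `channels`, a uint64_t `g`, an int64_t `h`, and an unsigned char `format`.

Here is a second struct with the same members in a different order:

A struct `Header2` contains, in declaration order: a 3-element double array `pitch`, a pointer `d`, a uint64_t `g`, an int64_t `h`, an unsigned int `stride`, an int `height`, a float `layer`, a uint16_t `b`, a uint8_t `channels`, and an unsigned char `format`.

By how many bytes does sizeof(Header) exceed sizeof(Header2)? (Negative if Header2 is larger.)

24

stride at 0 (size 4, align 4) → ends 4
height at 4 (size 4, align 4) → ends 8
layer at 8 (size 4, align 4) → ends 12
pad 4 to align 8 for pitch
pitch at 16 (size 24, align 8) → ends 40
b at 40 (size 2, align 2) → ends 42
pad 6 to align 8 for d
d at 48 (size 8, align 8) → ends 56
channels at 56 (size 1, align 1) → ends 57
pad 7 to align 8 for g
g at 64 (size 8, align 8) → ends 72
h at 72 (size 8, align 8) → ends 80
format at 80 (size 1, align 1) → ends 81
tail pad 7 to reach multiple of 8
total 88 bytes, alignment 8
— Header2 —
pitch at 0 (size 24, align 8) → ends 24
d at 24 (size 8, align 8) → ends 32
g at 32 (size 8, align 8) → ends 40
h at 40 (size 8, align 8) → ends 48
stride at 48 (size 4, align 4) → ends 52
height at 52 (size 4, align 4) → ends 56
layer at 56 (size 4, align 4) → ends 60
b at 60 (size 2, align 2) → ends 62
channels at 62 (size 1, align 1) → ends 63
format at 63 (size 1, align 1) → ends 64
total 64 bytes, alignment 8
88 − 64 = 24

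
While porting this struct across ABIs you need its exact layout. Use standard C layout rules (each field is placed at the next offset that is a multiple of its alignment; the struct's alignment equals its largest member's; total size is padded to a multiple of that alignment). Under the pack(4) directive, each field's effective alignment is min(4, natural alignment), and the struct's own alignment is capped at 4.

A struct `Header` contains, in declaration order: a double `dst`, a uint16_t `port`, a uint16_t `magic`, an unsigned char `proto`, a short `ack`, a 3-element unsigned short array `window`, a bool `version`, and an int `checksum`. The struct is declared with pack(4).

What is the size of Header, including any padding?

dst at 0 (size 8, align 4) → ends 8
port at 8 (size 2, align 2) → ends 10
magic at 10 (size 2, align 2) → ends 12
proto at 12 (size 1, align 1) → ends 13
pad 1 to align 2 for ack
ack at 14 (size 2, align 2) → ends 16
window at 16 (size 6, align 2) → ends 22
version at 22 (size 1, align 1) → ends 23
pad 1 to align 4 for checksum
checksum at 24 (size 4, align 4) → ends 28
total 28 bytes, alignment 4

28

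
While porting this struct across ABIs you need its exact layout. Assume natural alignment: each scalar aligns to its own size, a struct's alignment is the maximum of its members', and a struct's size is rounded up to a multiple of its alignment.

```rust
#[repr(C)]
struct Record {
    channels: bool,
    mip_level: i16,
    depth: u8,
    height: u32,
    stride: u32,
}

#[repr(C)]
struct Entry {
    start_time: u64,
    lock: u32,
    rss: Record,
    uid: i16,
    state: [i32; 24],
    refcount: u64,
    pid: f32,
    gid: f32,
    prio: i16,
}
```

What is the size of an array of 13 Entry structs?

1976

Record: channels at 0 (size 1, align 1) → ends 1; pad 1 to align 2 for mip_level; mip_level at 2 (size 2, align 2) → ends 4; depth at 4 (size 1, align 1) → ends 5; pad 3 to align 4 for height; height at 8 (size 4, align 4) → ends 12; stride at 12 (size 4, align 4) → ends 16; total 16 bytes, alignment 4
start_time at 0 (size 8, align 8) → ends 8
lock at 8 (size 4, align 4) → ends 12
rss at 12 (size 16, align 4) → ends 28
uid at 28 (size 2, align 2) → ends 30
pad 2 to align 4 for state
state at 32 (size 96, align 4) → ends 128
refcount at 128 (size 8, align 8) → ends 136
pid at 136 (size 4, align 4) → ends 140
gid at 140 (size 4, align 4) → ends 144
prio at 144 (size 2, align 2) → ends 146
tail pad 6 to reach multiple of 8
total 152 bytes, alignment 8
array of 13: 13 × 152 = 1976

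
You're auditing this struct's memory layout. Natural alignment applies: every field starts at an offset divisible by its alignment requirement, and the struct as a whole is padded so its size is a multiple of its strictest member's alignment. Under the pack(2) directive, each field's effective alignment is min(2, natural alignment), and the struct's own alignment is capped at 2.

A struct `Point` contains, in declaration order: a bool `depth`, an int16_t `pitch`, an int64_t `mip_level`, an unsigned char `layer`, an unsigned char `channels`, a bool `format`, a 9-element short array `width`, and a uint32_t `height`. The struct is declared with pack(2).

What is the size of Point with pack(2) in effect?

38

depth at 0 (size 1, align 1) → ends 1
pad 1 to align 2 for pitch
pitch at 2 (size 2, align 2) → ends 4
mip_level at 4 (size 8, align 2) → ends 12
layer at 12 (size 1, align 1) → ends 13
channels at 13 (size 1, align 1) → ends 14
format at 14 (size 1, align 1) → ends 15
pad 1 to align 2 for width
width at 16 (size 18, align 2) → ends 34
height at 34 (size 4, align 2) → ends 38
total 38 bytes, alignment 2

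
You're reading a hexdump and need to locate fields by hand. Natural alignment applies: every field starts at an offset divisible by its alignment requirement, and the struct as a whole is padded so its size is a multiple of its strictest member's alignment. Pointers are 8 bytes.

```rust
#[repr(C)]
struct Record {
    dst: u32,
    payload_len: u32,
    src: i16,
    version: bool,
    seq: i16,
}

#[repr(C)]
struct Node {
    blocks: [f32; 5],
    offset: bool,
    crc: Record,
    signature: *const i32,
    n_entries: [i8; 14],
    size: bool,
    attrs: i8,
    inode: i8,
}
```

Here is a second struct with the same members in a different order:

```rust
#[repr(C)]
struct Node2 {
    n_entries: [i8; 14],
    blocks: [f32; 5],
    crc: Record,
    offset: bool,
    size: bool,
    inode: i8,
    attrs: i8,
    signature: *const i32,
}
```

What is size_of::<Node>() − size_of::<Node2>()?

Record: @0: dst [4B, align 4] → 4; @4: payload_len [4B, align 4] → 8; @8: src [2B, align 2] → 10; @10: version [1B, align 1] → 11; +1 pad (align 2); @12: seq [2B, align 2] → 14; +2 tail pad (align 4); size 16, align 4
@0: blocks [20B, align 4] → 20
@20: offset [1B, align 1] → 21
+3 pad (align 4)
@24: crc [16B, align 4] → 40
@40: signature [8B, align 8] → 48
@48: n_entries [14B, align 1] → 62
@62: size [1B, align 1] → 63
@63: attrs [1B, align 1] → 64
@64: inode [1B, align 1] → 65
+7 tail pad (align 8)
size 72, align 8
— Node2 —
@0: n_entries [14B, align 1] → 14
+2 pad (align 4)
@16: blocks [20B, align 4] → 36
@36: crc [16B, align 4] → 52
@52: offset [1B, align 1] → 53
@53: size [1B, align 1] → 54
@54: inode [1B, align 1] → 55
@55: attrs [1B, align 1] → 56
@56: signature [8B, align 8] → 64
size 64, align 8
72 − 64 = 8

8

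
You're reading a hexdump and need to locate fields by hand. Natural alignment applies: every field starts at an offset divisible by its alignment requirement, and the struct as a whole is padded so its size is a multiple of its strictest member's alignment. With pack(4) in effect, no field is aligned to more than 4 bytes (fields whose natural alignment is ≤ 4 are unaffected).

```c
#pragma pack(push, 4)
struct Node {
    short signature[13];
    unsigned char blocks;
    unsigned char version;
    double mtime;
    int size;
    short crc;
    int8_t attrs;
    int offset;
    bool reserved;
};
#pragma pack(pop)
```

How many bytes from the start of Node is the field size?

36

@0: signature [26B, align 2] → 26
@26: blocks [1B, align 1] → 27
@27: version [1B, align 1] → 28
@28: mtime [8B, align 4] → 36
@36: size [4B, align 4] → 40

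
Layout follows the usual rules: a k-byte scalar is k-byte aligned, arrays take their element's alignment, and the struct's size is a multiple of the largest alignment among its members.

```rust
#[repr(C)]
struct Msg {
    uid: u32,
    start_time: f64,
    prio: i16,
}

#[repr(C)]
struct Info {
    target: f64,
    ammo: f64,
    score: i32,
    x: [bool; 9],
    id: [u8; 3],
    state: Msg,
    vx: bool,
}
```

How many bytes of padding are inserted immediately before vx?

Msg: uid at 0 (size 4, align 4) → ends 4; pad 4 to align 8 for start_time; start_time at 8 (size 8, align 8) → ends 16; prio at 16 (size 2, align 2) → ends 18; tail pad 6 to reach multiple of 8; total 24 bytes, alignment 8
target at 0 (size 8, align 8) → ends 8
ammo at 8 (size 8, align 8) → ends 16
score at 16 (size 4, align 4) → ends 20
x at 20 (size 9, align 1) → ends 29
id at 29 (size 3, align 1) → ends 32
state at 32 (size 24, align 8) → ends 56
vx at 56 (size 1, align 1) → ends 57

0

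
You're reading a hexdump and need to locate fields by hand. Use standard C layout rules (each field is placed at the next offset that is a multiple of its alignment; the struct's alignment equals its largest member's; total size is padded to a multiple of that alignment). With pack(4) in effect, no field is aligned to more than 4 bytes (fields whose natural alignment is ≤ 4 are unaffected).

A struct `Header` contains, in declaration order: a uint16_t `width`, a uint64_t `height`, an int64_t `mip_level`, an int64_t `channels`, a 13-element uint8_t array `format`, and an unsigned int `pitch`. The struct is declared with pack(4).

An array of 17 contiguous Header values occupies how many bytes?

816

0..2  width  (2B, 2-aligned)
2..4  -- padding (2B)
4..12  height  (8B, 4-aligned)
12..20  mip_level  (8B, 4-aligned)
20..28  channels  (8B, 4-aligned)
28..41  format  (13B, 1-aligned)
41..44  -- padding (3B)
44..48  pitch  (4B, 4-aligned)
sizeof = 48, alignof = 4
array of 17: 17 × 48 = 816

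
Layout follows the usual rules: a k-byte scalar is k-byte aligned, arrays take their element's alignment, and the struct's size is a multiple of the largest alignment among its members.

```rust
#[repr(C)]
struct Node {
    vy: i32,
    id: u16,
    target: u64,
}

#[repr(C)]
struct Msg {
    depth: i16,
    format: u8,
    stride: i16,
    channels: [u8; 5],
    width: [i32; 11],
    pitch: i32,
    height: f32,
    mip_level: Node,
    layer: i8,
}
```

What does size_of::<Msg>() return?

88

Node: vy at 0 (size 4, align 4) → ends 4; id at 4 (size 2, align 2) → ends 6; pad 2 to align 8 for target; target at 8 (size 8, align 8) → ends 16; total 16 bytes, alignment 8
depth at 0 (size 2, align 2) → ends 2
format at 2 (size 1, align 1) → ends 3
pad 1 to align 2 for stride
stride at 4 (size 2, align 2) → ends 6
channels at 6 (size 5, align 1) → ends 11
pad 1 to align 4 for width
width at 12 (size 44, align 4) → ends 56
pitch at 56 (size 4, align 4) → ends 60
height at 60 (size 4, align 4) → ends 64
mip_level at 64 (size 16, align 8) → ends 80
layer at 80 (size 1, align 1) → ends 81
tail pad 7 to reach multiple of 8
total 88 bytes, alignment 8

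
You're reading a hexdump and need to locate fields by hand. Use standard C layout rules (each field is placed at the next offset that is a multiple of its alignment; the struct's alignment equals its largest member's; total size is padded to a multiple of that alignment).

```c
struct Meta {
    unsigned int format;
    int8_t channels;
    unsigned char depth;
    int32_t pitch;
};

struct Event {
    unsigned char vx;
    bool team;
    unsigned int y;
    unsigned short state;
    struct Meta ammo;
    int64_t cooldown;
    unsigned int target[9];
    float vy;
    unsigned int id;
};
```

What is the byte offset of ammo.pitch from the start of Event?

Meta: 0..4  format  (4B, 4-aligned); 4..5  channels  (1B, 1-aligned); 5..6  depth  (1B, 1-aligned); 6..8  -- padding (2B); 8..12  pitch  (4B, 4-aligned); sizeof = 12, alignof = 4
0..1  vx  (1B, 1-aligned)
1..2  team  (1B, 1-aligned)
2..4  -- padding (2B)
4..8  y  (4B, 4-aligned)
8..10  state  (2B, 2-aligned)
10..12  -- padding (2B)
12..24  ammo  (12B, 4-aligned)
within Meta: pitch at 8
12 + 8 = 20

20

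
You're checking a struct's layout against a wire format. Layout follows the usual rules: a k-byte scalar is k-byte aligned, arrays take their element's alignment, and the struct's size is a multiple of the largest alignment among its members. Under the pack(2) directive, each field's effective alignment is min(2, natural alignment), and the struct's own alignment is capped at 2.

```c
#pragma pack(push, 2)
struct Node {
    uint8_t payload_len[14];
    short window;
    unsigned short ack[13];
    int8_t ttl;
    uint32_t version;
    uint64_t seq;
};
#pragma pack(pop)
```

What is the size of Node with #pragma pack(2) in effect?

@0: payload_len [14B, align 1] → 14
@14: window [2B, align 2] → 16
@16: ack [26B, align 2] → 42
@42: ttl [1B, align 1] → 43
+1 pad (align 2)
@44: version [4B, align 2] → 48
@48: seq [8B, align 2] → 56
size 56, align 2

56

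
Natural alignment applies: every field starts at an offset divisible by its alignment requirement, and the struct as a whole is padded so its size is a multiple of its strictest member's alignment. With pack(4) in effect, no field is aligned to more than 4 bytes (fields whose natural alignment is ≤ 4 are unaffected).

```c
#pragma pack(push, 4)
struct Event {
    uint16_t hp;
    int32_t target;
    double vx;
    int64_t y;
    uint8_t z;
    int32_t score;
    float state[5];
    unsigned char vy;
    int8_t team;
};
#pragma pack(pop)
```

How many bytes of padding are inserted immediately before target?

@0: hp [2B, align 2] → 2
+2 pad (align 4)
@4: target [4B, align 4] → 8

2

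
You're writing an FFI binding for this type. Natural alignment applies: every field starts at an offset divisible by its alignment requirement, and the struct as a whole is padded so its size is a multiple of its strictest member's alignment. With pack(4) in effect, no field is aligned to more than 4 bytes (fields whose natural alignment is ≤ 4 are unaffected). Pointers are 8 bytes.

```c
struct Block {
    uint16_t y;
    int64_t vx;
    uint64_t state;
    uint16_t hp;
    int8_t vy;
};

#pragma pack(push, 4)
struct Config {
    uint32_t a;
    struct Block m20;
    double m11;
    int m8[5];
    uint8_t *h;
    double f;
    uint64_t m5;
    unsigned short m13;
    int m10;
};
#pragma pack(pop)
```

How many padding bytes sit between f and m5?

Block: 0..2  y  (2B, 2-aligned); 2..8  -- padding (6B); 8..16  vx  (8B, 8-aligned); 16..24  state  (8B, 8-aligned); 24..26  hp  (2B, 2-aligned); 26..27  vy  (1B, 1-aligned); 27..32  -- tail padding (5B); sizeof = 32, alignof = 8
0..4  a  (4B, 4-aligned)
4..36  m20  (32B, 4-aligned)
36..44  m11  (8B, 4-aligned)
44..64  m8  (20B, 4-aligned)
64..72  h  (8B, 4-aligned)
72..80  f  (8B, 4-aligned)
80..88  m5  (8B, 4-aligned)

0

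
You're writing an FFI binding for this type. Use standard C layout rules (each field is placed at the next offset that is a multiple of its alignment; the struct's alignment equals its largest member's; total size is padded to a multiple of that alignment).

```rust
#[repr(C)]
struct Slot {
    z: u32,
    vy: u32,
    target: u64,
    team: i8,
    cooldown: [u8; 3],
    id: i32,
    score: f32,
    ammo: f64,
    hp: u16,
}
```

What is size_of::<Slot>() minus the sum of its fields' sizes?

10

0..4  z  (4B, 4-aligned)
4..8  vy  (4B, 4-aligned)
8..16  target  (8B, 8-aligned)
16..17  team  (1B, 1-aligned)
17..20  cooldown  (3B, 1-aligned)
20..24  id  (4B, 4-aligned)
24..28  score  (4B, 4-aligned)
28..32  -- padding (4B)
32..40  ammo  (8B, 8-aligned)
40..42  hp  (2B, 2-aligned)
42..48  -- tail padding (6B)
sizeof = 48, alignof = 8
data bytes 38, size 48 → padding 10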